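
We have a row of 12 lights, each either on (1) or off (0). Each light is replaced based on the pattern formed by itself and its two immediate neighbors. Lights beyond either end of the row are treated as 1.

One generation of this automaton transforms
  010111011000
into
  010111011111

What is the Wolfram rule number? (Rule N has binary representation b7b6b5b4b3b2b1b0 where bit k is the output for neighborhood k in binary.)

position 4: 111 → 1  (bit 7 = 1)
position 5: 110 → 1  (bit 6 = 1)
position 0: 101 → 0  (bit 5 = 0)
position 9: 100 → 1  (bit 4 = 1)
position 3: 011 → 1  (bit 3 = 1)
position 1: 010 → 1  (bit 2 = 1)
position 11: 001 → 1  (bit 1 = 1)
position 10: 000 → 1  (bit 0 = 1)
bits b7..b0 = 11011111 = 223

223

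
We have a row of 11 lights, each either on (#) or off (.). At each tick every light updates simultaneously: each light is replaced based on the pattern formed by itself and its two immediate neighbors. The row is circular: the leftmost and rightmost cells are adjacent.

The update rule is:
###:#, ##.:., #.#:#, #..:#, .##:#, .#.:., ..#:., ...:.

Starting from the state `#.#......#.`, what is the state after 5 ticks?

.#.#......#
#.#.#......
.#.#.#.....
..#.#.#....
...#.#.#...

...#.#.#...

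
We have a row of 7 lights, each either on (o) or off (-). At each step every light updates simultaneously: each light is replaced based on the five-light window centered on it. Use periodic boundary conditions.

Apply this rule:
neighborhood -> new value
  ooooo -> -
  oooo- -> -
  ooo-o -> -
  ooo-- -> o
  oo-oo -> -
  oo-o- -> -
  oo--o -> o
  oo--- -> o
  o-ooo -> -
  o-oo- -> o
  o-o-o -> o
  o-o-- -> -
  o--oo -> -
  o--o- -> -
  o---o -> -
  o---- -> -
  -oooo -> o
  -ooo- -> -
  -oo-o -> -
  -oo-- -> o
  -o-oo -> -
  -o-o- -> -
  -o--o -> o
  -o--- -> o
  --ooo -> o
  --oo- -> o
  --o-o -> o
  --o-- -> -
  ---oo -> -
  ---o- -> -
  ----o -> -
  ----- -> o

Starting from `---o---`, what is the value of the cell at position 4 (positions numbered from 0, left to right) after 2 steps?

o---o-o
oo--o-o
position 4 holds o

o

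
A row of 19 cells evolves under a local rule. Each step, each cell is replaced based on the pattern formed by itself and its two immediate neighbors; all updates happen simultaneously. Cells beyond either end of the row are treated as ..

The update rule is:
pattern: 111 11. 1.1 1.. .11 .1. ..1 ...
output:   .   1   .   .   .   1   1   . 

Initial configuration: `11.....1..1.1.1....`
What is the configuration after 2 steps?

11...1.1..1.1.1....

.1....11.11.1.1....
11...1.1..1.1.1....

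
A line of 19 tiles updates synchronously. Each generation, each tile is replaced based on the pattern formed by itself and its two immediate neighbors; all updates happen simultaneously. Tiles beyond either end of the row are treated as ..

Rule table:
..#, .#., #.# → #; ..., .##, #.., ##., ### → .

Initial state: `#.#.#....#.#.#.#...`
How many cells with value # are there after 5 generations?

#####...########...
.......#...........
......##...........
.....#.............
....##.............
count of #: 2

2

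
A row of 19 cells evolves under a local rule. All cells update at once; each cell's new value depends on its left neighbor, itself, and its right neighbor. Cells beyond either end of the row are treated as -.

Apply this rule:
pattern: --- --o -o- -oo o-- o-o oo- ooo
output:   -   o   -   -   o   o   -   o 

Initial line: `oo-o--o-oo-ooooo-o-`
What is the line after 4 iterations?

--o-oo-o--o-ooo-o-o
-o-o--o-oo-o-o-o-o-
o-o-oo-o--o-o-o-o-o
-o-o--o-oo-o-o-o-o-

-o-o--o-oo-o-o-o-o-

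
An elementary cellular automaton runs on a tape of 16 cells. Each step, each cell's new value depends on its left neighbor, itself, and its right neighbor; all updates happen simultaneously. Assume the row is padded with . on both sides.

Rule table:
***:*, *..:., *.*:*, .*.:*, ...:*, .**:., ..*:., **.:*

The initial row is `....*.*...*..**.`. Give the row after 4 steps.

*..***.********.

***.***.*.*...*.
.***.******.*.*.
..***.*********.
*..***.********.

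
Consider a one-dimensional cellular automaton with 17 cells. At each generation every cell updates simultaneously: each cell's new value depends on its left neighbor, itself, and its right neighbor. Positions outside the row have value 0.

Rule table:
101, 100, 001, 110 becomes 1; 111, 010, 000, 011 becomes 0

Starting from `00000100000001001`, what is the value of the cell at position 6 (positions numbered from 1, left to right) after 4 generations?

00001010000010110
00010101000101011
00101010101010101
01010101010101010
position 6 holds 1

1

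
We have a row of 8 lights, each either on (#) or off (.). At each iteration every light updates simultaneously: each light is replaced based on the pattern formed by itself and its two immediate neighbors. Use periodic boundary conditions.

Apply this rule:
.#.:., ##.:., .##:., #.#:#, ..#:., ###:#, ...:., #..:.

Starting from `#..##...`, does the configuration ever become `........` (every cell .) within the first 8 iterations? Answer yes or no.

yes

iteration 1: ........
all cells are . at iteration 1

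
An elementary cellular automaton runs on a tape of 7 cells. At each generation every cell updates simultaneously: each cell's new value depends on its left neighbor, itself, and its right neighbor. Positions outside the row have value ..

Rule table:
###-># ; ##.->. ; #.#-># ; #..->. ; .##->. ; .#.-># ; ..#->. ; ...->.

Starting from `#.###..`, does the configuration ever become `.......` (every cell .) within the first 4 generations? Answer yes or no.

generation 1: ##.#...
generation 2: ..##...
generation 3: .......
all cells are . at generation 3

yes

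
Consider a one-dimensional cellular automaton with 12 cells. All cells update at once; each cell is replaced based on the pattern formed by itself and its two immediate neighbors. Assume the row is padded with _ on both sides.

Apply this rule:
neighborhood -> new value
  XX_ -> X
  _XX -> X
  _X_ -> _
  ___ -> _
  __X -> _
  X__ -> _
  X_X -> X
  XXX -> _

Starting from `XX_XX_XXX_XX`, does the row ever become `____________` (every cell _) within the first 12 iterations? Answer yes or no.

yes

XXXXXXX_XXXX
X_____XXX__X
______X_X___
_______X____
____________
all cells are _ at iteration 5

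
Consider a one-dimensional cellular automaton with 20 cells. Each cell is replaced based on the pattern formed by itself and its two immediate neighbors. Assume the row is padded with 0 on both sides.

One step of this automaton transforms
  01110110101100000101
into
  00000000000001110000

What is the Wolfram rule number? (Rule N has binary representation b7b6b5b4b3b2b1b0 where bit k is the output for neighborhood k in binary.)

position 2: 111 → 0  (bit 7 = 0)
position 3: 110 → 0  (bit 6 = 0)
position 4: 101 → 0  (bit 5 = 0)
position 12: 100 → 0  (bit 4 = 0)
position 1: 011 → 0  (bit 3 = 0)
position 8: 010 → 0  (bit 2 = 0)
position 0: 001 → 0  (bit 1 = 0)
position 13: 000 → 1  (bit 0 = 1)
bits b7..b0 = 00000001 = 1

1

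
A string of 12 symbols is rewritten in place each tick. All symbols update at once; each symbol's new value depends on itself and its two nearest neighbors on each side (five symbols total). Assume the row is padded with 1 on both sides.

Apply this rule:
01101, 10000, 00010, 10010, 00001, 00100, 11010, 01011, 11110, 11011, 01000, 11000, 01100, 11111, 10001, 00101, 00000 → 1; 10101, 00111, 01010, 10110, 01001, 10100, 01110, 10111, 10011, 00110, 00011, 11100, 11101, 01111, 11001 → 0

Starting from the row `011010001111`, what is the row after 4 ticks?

010101110011

101101100011
010110111000
101011000110
010101110011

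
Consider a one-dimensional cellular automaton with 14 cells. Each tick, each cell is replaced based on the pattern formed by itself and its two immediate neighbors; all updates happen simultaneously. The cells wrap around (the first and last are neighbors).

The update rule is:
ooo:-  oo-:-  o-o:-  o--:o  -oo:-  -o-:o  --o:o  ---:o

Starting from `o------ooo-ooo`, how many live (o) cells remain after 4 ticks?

8

tick 1: -oooooo-------
tick 2: o------ooooooo
tick 3: -oooooo-------  (repeats tick 1; period 2)
tick 4: o------ooooooo
count of o: 8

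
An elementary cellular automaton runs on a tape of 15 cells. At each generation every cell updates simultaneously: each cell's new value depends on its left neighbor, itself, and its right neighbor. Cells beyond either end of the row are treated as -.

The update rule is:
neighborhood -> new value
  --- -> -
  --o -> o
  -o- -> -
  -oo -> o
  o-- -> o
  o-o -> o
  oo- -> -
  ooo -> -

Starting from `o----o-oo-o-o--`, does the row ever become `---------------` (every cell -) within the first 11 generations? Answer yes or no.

no

-o--o-oo-o-o-o-
o-oo-oo-o-o-o-o
-oo-oo-o-o-o-o-
oo-oo-o-o-o-o-o
o-oo-o-o-o-o-o-
-oo-o-o-o-o-o-o
oo-o-o-o-o-o-o-
o-o-o-o-o-o-o-o
-o-o-o-o-o-o-o-
o-o-o-o-o-o-o-o  (repeats generation 8; period 2)
generation 11: -o-o-o-o-o-o-o-
generation 11 is -o-o-o-o-o-o-o-, still not uniform -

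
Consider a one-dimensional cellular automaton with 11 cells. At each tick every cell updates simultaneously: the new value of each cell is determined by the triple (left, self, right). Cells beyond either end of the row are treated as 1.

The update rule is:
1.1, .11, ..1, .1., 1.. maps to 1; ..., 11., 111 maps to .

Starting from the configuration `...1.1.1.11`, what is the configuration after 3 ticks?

11.1.....11

1.11111111.
.11.......1
11.1.....11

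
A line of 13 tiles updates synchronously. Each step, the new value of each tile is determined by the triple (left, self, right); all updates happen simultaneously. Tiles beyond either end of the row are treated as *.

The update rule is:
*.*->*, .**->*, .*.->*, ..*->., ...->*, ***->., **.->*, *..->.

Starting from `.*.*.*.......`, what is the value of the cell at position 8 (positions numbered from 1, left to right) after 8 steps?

******.*****.
.....***...**
.***.*.*.*.*.
**.**********
.***.........
**.*.*******.
.*****.....**
**...*.***.*.
position 8 holds *

*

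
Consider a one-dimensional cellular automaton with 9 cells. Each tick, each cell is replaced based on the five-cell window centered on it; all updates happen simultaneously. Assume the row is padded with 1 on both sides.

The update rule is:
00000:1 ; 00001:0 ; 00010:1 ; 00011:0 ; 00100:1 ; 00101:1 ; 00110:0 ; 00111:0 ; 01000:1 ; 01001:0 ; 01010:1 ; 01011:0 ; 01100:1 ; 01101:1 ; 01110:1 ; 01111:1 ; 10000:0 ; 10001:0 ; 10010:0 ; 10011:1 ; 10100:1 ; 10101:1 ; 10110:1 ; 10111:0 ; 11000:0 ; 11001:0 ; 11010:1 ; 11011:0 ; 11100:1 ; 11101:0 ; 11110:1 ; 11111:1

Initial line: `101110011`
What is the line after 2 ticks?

000011100

000110101
000011100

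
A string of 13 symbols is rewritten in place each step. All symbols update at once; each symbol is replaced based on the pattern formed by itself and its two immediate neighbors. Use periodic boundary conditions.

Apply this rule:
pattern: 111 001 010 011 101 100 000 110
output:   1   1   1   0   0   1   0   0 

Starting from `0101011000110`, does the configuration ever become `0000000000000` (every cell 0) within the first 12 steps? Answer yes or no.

1101000101001
1001101101110
1110000000100
0101000001111
0101100010110
1100010110001
1010110001010
1010001011010
1011011000010
1000000100110
1100001111000
0010010110101
step 12 is 0010010110101, still not uniform 0

no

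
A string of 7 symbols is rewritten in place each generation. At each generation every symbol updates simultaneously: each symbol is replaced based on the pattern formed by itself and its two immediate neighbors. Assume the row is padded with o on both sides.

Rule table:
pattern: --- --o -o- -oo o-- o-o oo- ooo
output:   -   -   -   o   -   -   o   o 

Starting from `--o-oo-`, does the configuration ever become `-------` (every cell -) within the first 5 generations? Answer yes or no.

----oo-
----oo-  (fixed point — unchanged through generation 5)
generation 5 is ----oo-, still not uniform -

no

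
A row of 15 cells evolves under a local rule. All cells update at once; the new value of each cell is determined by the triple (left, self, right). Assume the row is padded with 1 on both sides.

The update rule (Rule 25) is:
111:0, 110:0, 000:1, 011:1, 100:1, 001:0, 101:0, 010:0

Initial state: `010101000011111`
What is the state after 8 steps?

111111110100110

000000111010000
111110100001110
000000011101000
111111010000110
000000001110100
111111101000010
000000000111000
111111110100110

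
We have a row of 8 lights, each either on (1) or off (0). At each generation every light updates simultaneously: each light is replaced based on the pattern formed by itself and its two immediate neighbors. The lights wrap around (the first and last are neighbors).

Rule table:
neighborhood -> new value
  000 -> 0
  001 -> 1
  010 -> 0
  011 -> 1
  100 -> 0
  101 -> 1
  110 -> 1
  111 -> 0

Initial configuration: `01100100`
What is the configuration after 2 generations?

10110001

11101000
10110001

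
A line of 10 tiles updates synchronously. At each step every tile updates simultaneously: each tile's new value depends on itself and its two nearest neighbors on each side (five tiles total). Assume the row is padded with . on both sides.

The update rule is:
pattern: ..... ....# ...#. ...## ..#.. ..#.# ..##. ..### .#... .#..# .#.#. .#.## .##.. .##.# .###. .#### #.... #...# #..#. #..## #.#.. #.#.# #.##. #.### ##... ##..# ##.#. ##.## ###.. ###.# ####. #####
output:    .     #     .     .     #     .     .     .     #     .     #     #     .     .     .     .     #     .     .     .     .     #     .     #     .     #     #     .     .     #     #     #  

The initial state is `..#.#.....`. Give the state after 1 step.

#..#.##...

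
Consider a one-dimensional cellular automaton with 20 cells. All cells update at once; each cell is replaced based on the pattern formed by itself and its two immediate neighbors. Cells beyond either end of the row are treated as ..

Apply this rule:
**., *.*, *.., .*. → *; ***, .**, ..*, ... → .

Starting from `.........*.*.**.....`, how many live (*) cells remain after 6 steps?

3

.........****.**....
............**.**...
.............**.**..
..............**.**.
...............**.**
................**.*
count of *: 3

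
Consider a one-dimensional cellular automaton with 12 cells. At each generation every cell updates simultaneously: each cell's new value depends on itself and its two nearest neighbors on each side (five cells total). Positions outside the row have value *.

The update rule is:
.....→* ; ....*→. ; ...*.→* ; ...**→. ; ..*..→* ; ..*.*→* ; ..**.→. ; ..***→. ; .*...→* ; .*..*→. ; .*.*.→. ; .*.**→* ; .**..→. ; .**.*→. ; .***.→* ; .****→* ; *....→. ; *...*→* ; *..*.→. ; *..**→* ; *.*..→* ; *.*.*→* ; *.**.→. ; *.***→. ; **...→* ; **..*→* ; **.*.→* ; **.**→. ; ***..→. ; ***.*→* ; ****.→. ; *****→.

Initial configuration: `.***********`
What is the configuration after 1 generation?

..*.........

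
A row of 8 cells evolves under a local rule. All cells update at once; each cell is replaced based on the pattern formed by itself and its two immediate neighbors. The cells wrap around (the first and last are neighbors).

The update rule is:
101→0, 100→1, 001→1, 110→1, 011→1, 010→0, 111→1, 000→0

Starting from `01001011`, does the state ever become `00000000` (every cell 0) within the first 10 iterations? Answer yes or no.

no

iteration 1: 00110011
iteration 2: 11111111
iteration 3: 11111111  (fixed point — unchanged through iteration 10)
iteration 10 is 11111111, still not uniform 0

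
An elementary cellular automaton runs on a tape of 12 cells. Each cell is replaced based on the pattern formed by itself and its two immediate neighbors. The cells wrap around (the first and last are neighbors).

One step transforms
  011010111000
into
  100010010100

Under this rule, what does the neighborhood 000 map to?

At position 10 the neighborhood is 000; the next row has 0 there.

0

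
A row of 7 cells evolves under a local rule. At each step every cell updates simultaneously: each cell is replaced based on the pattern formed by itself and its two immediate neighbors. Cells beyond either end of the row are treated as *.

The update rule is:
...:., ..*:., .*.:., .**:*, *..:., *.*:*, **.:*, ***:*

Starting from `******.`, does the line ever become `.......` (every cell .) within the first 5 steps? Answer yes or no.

*******
*******  (fixed point — unchanged through step 5)
step 5 is *******, still not uniform .

no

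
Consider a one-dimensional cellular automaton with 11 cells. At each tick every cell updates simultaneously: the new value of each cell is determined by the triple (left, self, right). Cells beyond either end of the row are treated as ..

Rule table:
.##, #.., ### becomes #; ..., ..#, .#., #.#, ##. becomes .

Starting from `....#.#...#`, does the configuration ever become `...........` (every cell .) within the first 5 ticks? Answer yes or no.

.......#...
........#..
.........#.
..........#
...........
all cells are . at tick 5

yes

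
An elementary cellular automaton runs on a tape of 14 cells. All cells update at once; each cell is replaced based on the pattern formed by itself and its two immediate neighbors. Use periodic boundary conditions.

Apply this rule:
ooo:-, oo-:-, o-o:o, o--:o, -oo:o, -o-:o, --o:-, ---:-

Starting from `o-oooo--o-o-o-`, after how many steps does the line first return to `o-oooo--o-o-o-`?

14

step 1: ooo---o-oooooo
step 2: ---o--ooo-----
step 3: ---oo-o--o----
step 4: ---o-ooo-oo---
step 5: ---ooo--oo-o--
step 6: ---o--o-o-ooo-
step 7: ---oo-ooooo--o
step 8: o--o-oo----o-o
step 9: -o-ooo-o---ooo
step 10: oooo--ooo--o--
step 11: o---o-o--o-oo-
step 12: oo--oooo-ooo-o
step 13: --o-o---oo--oo
step 14: o-oooo--o-o-o-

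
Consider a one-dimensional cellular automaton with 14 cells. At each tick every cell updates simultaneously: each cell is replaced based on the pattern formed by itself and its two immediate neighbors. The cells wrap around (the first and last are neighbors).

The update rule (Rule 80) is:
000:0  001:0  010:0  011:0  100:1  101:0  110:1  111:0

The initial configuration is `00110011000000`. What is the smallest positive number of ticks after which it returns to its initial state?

00011001100000
00001100110000
00000110011000
00000011001100
00000001100110
00000000110011
10000000011001
11000000001100
01100000000110
00110000000011
10011000000001
11001100000000
01100110000000
00110011000000

14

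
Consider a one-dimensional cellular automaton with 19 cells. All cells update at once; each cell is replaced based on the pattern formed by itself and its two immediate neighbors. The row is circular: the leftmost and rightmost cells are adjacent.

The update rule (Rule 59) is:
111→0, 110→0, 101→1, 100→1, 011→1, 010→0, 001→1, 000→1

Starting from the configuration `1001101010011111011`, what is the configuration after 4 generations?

0111010101110000110
1100101011001111101
0011010110111000011
1110101101100111110

1110101101100111110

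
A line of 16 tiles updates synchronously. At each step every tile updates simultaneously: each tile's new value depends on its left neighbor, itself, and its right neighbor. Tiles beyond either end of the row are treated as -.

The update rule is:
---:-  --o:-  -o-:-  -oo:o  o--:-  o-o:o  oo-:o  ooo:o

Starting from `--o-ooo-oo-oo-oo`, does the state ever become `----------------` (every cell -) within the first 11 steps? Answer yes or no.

---ooooooooooooo
---ooooooooooooo  (fixed point — unchanged through step 11)
step 11 is ---ooooooooooooo, still not uniform -

no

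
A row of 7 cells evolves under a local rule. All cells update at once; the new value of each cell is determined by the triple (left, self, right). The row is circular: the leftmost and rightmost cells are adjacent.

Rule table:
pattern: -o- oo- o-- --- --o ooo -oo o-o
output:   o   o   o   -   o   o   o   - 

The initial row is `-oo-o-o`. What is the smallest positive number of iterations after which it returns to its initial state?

iteration 1: -oo-o-o

1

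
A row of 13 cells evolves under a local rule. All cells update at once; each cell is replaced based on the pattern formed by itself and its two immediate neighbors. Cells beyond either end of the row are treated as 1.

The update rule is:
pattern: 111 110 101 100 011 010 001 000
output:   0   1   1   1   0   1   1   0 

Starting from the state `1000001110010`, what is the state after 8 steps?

0110111101110

step 1: 1100010011111
step 2: 0110111100000
step 3: 1011000110001
step 4: 1101101011010
step 5: 0110111101111
step 6: 1011000110000
step 7: 1101101011001
step 8: 0110111101110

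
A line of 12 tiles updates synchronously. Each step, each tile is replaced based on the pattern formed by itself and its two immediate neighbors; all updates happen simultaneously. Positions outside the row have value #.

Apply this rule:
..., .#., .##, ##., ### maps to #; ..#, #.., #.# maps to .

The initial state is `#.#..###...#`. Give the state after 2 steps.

#.#..###.#.#
#.#..###.#.#

#.#..###.#.#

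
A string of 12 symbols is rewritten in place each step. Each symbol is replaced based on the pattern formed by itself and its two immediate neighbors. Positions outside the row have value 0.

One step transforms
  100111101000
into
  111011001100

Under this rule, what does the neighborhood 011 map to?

0

At position 3 the neighborhood is 011; the next row has 0 there.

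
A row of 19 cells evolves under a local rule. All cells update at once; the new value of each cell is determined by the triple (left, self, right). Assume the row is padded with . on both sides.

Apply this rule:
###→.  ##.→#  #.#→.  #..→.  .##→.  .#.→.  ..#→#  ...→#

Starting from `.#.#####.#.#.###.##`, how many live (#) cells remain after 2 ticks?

#......#.......#..#
..#####..######..#.
count of #: 12

12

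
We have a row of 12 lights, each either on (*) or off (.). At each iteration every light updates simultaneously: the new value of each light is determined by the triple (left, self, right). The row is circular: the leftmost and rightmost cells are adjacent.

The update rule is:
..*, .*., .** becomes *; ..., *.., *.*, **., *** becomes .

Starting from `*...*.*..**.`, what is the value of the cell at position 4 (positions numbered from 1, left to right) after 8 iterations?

iteration 1: *..**.*.**..
iteration 2: *.**..*.*..*
iteration 3: ..*..**.*.**
iteration 4: .**.**..*.*.
iteration 5: **..*..**.*.
iteration 6: *..**.**..*.
iteration 7: *.**..*..**.
iteration 8: *.*..**.**..
position 4 holds .

.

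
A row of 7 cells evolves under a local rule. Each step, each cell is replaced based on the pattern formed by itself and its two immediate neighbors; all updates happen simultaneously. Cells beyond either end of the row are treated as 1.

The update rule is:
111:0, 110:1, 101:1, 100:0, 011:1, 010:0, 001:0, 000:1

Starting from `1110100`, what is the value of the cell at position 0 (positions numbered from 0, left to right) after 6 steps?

0

0011000
0011010
0011101
0010111
0001100
0101100
position 0 holds 0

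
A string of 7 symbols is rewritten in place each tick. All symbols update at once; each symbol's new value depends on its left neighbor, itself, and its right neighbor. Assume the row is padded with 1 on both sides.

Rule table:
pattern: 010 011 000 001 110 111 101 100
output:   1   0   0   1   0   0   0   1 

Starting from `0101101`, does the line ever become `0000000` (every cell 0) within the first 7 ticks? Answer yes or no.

no

tick 1: 0100000
tick 2: 0110001
tick 3: 0001010
tick 4: 1011010
tick 5: 0000010
tick 6: 1000110
tick 7: 0101000
tick 7 is 0101000, still not uniform 0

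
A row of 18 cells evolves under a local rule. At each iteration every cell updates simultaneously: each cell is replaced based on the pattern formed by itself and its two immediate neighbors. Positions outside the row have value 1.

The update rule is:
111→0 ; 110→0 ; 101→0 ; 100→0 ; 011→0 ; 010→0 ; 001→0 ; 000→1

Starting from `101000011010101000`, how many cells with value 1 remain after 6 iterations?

10

000011000000000010
011000011111111000
000011000000000010  (repeats iteration 1; period 2)
iteration 6: 011000011111111000
count of 1: 10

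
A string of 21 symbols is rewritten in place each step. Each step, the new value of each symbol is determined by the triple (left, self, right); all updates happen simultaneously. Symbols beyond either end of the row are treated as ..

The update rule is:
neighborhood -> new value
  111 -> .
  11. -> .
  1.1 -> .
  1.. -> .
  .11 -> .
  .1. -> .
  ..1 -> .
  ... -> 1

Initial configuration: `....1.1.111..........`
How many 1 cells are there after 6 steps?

7

111.........111111111
....1111111..........
111.........111111111  (repeats step 1; period 2)
step 6: ....1111111..........
count of 1: 7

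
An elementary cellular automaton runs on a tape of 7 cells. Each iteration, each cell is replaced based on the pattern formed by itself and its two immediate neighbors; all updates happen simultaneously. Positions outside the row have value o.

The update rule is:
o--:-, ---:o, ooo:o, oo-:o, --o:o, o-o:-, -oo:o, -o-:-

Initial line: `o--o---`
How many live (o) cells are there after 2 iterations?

4

o-o--oo
o---ooo
count of o: 4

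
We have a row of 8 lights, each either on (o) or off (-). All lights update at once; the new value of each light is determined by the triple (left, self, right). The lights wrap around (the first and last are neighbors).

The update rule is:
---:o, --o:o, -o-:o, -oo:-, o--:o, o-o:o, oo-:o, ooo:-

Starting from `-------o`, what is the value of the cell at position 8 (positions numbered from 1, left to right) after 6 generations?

oooooooo
--------
oooooooo  (repeats generation 1; period 2)
generation 6: --------
position 8 holds -

-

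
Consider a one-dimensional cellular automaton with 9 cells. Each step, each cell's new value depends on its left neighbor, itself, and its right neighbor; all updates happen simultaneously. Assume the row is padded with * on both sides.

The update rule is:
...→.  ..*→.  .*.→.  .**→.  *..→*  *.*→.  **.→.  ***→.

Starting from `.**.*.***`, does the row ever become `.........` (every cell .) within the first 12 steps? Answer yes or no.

yes

step 1: .........
all cells are . at step 1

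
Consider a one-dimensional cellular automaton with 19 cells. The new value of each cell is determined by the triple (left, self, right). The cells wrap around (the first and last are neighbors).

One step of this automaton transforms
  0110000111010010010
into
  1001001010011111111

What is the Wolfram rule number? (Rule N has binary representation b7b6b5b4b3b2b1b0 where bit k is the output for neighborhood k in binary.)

position 8: 111 → 1  (bit 7 = 1)
position 2: 110 → 0  (bit 6 = 0)
position 10: 101 → 0  (bit 5 = 0)
position 3: 100 → 1  (bit 4 = 1)
position 1: 011 → 0  (bit 3 = 0)
position 11: 010 → 1  (bit 2 = 1)
position 0: 001 → 1  (bit 1 = 1)
position 4: 000 → 0  (bit 0 = 0)
bits b7..b0 = 10010110 = 150

150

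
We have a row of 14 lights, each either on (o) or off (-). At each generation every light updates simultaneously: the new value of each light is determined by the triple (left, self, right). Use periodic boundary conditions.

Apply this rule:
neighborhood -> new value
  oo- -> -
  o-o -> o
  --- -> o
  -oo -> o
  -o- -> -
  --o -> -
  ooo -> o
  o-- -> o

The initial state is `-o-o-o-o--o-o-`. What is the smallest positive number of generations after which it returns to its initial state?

14

generation 1: --o-o-o-o--o-o
generation 2: o--o-o-o-o--o-
generation 3: -o--o-o-o-o--o
generation 4: o-o--o-o-o-o--
generation 5: -o-o--o-o-o-o-
generation 6: --o-o--o-o-o-o
generation 7: o--o-o--o-o-o-
generation 8: -o--o-o--o-o-o
generation 9: o-o--o-o--o-o-
generation 10: -o-o--o-o--o-o
generation 11: o-o-o--o-o--o-
generation 12: -o-o-o--o-o--o
generation 13: o-o-o-o--o-o--
generation 14: -o-o-o-o--o-o-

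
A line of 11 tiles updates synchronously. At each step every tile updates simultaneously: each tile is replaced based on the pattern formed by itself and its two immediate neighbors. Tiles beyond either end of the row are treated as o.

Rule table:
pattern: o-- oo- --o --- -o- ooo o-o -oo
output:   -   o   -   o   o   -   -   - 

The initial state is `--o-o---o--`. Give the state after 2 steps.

--o-o-o-o--

step 1: --o-o-o-o--
step 2: --o-o-o-o--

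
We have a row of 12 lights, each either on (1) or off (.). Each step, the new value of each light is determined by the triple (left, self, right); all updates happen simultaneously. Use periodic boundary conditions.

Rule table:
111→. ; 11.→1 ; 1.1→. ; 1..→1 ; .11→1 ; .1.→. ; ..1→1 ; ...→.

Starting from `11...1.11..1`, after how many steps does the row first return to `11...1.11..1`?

.11.1..11111
.11..111...1
.11111.11.1.
11...1.11..1

4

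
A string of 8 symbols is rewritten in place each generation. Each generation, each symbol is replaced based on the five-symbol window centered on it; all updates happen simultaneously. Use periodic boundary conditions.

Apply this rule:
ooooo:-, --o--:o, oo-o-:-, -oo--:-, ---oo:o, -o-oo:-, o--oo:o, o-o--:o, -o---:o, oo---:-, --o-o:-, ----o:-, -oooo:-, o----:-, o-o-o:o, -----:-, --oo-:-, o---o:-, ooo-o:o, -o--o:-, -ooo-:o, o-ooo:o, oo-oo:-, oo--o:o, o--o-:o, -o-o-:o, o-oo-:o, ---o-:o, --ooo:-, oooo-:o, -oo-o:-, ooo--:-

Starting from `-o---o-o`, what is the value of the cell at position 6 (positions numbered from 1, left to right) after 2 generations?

-

ooo-o-oo
-oo-o-o-
position 6 holds -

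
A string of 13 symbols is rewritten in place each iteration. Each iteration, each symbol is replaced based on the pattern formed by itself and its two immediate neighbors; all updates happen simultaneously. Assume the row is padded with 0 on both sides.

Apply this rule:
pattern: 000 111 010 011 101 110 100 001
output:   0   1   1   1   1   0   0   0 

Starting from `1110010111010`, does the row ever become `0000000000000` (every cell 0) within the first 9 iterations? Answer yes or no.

1100011110110
1000011101100
1000011011000
1000010110000
1000011100000
1000011000000
1000010000000
1000010000000  (fixed point — unchanged through iteration 9)
iteration 9 is 1000010000000, still not uniform 0

no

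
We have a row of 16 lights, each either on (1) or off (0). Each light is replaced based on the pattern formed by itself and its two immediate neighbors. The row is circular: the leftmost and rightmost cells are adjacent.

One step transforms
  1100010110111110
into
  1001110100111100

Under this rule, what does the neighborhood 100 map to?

0

At position 2 the neighborhood is 100; the next row has 0 there.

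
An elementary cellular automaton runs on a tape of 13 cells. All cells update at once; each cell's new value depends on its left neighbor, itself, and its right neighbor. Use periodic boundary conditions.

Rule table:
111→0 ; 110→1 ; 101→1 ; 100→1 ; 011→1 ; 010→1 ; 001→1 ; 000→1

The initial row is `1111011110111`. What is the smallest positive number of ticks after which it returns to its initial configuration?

0001110011100
1111011110111

2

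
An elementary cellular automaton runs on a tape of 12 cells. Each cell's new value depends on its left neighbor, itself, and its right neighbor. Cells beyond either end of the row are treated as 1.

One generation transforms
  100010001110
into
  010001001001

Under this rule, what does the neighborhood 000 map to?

At position 2 the neighborhood is 000; the next row has 0 there.

0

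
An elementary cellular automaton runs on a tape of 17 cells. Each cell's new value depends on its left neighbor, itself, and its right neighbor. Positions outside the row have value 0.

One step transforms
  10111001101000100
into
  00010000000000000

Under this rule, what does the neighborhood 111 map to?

1

At position 3 the neighborhood is 111; the next row has 1 there.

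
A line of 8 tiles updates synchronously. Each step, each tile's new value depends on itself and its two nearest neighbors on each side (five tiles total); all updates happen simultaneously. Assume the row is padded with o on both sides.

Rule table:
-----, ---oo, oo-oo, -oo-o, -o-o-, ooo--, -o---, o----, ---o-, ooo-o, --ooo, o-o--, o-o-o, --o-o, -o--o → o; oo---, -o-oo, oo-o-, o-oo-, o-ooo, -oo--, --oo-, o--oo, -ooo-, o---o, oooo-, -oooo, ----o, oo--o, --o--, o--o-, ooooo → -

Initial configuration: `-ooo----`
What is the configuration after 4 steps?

o--o-o-o
o--ooo--
o--o-o--
o--oooo-

o--oooo-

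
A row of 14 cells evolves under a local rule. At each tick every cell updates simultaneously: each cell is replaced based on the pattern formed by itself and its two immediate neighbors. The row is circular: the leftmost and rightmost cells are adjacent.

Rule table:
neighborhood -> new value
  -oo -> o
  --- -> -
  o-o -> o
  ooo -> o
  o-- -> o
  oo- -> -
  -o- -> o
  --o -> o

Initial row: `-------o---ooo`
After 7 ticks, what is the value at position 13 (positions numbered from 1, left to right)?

o

tick 1: o-----ooo-ooo-
tick 2: oo---ooo-ooo-o
tick 3: o-o-ooo-ooo-oo
tick 4: -ooooo-ooo-ooo
tick 5: ooooo-ooo-ooo-
tick 6: oooo-ooo-ooo-o
tick 7: ooo-ooo-ooo-oo
position 13 holds o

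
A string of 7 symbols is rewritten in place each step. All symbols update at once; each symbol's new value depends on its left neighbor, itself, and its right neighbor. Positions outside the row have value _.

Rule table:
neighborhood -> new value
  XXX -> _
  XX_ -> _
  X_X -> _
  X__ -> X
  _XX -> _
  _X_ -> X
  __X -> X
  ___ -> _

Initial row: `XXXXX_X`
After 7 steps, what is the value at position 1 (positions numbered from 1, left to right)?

______X
_____XX
____X__
___XXX_
__X___X
_XXX_XX
X______
position 1 holds X

X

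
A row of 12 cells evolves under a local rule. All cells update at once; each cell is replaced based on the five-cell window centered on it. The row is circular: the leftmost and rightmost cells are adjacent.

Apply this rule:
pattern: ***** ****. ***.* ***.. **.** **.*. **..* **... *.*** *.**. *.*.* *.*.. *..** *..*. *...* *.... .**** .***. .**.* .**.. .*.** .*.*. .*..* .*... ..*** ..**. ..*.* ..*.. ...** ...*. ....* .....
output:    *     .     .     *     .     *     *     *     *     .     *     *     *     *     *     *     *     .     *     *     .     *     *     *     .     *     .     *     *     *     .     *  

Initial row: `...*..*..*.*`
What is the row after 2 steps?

*********.**
*******...**

*******...**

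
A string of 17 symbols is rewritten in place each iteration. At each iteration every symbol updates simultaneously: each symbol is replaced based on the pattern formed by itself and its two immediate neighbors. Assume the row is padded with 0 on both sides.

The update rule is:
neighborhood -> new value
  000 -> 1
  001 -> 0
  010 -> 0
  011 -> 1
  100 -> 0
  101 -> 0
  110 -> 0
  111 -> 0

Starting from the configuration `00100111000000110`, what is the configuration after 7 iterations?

00111111010000000

10000100011110100
00110001010000001
10100100000111100
00000001110100001
11111101000001100
10000000011101001
00111111010000000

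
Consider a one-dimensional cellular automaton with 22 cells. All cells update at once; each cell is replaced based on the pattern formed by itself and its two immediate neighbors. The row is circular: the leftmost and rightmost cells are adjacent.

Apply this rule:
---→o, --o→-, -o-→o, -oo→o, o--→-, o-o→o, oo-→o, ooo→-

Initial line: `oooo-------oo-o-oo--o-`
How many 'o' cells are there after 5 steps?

step 1: o--o-ooooo-ooooooo--oo
step 2: o--ooo---ooo-----o--o-
step 3: o--o-o-o-o-o-ooo-o--oo
step 4: o--ooooooooooo-ooo--o-
step 5: o--o---------ooo-o--oo
count of o: 8

8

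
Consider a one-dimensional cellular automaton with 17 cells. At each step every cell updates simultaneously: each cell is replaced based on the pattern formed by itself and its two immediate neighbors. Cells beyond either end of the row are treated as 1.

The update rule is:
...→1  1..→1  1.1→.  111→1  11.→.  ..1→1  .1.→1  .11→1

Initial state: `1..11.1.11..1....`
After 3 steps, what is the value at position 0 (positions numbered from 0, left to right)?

.111..1.1.1111111
.11.111.1.1111111
.1..11..1.1111111
position 0 holds .

.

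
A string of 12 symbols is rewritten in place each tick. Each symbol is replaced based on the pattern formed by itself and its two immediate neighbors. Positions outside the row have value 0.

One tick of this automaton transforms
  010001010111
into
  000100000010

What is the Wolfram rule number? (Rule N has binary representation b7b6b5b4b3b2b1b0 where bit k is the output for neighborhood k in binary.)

129

position 10: 111 → 1  (bit 7 = 1)
position 11: 110 → 0  (bit 6 = 0)
position 6: 101 → 0  (bit 5 = 0)
position 2: 100 → 0  (bit 4 = 0)
position 9: 011 → 0  (bit 3 = 0)
position 1: 010 → 0  (bit 2 = 0)
position 0: 001 → 0  (bit 1 = 0)
position 3: 000 → 1  (bit 0 = 1)
bits b7..b0 = 10000001 = 129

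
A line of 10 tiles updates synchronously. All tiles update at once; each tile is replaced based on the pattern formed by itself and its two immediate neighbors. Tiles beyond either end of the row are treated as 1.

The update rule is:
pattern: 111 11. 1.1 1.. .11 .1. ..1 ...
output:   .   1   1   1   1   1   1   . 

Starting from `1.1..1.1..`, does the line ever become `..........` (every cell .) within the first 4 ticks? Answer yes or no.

yes

tick 1: 1111111111
tick 2: ..........
all cells are . at tick 2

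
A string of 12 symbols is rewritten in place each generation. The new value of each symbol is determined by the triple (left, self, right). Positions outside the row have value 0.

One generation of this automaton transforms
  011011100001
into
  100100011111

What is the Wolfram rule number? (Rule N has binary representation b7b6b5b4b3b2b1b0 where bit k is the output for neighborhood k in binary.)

55

position 5: 111 → 0  (bit 7 = 0)
position 2: 110 → 0  (bit 6 = 0)
position 3: 101 → 1  (bit 5 = 1)
position 7: 100 → 1  (bit 4 = 1)
position 1: 011 → 0  (bit 3 = 0)
position 11: 010 → 1  (bit 2 = 1)
position 0: 001 → 1  (bit 1 = 1)
position 8: 000 → 1  (bit 0 = 1)
bits b7..b0 = 00110111 = 55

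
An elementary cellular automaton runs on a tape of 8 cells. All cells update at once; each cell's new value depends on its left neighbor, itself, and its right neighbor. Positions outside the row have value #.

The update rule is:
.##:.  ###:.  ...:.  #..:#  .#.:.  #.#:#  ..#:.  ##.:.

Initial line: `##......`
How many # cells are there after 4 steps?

3

..#.....
#..#....
.#..#...
#.#..#..
count of #: 3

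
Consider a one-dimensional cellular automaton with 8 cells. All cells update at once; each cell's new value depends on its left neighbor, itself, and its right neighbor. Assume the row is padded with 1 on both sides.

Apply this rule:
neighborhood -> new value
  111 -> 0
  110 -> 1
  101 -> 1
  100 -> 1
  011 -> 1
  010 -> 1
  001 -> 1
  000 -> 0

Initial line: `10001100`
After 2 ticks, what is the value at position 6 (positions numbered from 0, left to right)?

11011111
01110000
position 6 holds 0

0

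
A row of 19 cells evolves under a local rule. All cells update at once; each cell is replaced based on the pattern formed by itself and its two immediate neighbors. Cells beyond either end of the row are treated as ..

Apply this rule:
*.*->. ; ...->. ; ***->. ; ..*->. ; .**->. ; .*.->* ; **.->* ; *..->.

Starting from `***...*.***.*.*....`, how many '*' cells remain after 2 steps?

..*...*...*.*.*....
..*...*...*.*.*....
count of *: 5

5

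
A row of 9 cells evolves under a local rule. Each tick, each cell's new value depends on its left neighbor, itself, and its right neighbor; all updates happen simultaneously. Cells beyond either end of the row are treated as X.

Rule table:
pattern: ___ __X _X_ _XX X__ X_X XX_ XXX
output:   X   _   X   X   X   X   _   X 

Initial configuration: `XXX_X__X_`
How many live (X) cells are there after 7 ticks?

XX_XXX_XX
X_XXX_XXX
_XXX_XXXX
XXX_XXXXX
XX_XXXXXX
X_XXXXXXX
_XXXXXXXX
count of X: 8

8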